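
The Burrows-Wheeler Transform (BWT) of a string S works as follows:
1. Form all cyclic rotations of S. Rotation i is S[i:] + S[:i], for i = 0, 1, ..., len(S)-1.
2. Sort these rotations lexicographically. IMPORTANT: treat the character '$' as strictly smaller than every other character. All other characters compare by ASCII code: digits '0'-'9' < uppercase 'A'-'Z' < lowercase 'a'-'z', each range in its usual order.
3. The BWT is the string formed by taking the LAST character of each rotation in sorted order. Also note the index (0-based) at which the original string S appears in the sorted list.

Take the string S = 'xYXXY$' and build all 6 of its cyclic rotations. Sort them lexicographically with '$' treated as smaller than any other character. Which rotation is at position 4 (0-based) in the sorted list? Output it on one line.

All 6 rotations (rotation i = S[i:]+S[:i]):
  rot[0] = xYXXY$
  rot[1] = YXXY$x
  rot[2] = XXY$xY
  rot[3] = XY$xYX
  rot[4] = Y$xYXX
  rot[5] = $xYXXY
Sorted (with $ < everything):
  sorted[0] = $xYXXY
  sorted[1] = XXY$xY
  sorted[2] = XY$xYX
  sorted[3] = Y$xYXX
  sorted[4] = YXXY$x
  sorted[5] = xYXXY$
sorted[4] = YXXY$x

Answer: YXXY$x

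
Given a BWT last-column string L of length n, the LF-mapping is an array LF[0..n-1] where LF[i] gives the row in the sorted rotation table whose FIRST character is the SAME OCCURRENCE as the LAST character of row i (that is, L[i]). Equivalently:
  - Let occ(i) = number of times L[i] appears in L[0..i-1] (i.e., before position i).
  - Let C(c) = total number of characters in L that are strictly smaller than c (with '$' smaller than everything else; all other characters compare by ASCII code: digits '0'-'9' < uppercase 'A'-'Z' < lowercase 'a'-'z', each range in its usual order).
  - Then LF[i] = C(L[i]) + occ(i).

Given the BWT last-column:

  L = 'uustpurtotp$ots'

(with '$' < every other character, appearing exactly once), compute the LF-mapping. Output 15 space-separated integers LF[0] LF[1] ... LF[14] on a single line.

Answer: 12 13 6 8 3 14 5 9 1 10 4 0 2 11 7

Derivation:
Char counts: '$':1, 'o':2, 'p':2, 'r':1, 's':2, 't':4, 'u':3
C (first-col start): C('$')=0, C('o')=1, C('p')=3, C('r')=5, C('s')=6, C('t')=8, C('u')=12
L[0]='u': occ=0, LF[0]=C('u')+0=12+0=12
L[1]='u': occ=1, LF[1]=C('u')+1=12+1=13
L[2]='s': occ=0, LF[2]=C('s')+0=6+0=6
L[3]='t': occ=0, LF[3]=C('t')+0=8+0=8
L[4]='p': occ=0, LF[4]=C('p')+0=3+0=3
L[5]='u': occ=2, LF[5]=C('u')+2=12+2=14
L[6]='r': occ=0, LF[6]=C('r')+0=5+0=5
L[7]='t': occ=1, LF[7]=C('t')+1=8+1=9
L[8]='o': occ=0, LF[8]=C('o')+0=1+0=1
L[9]='t': occ=2, LF[9]=C('t')+2=8+2=10
L[10]='p': occ=1, LF[10]=C('p')+1=3+1=4
L[11]='$': occ=0, LF[11]=C('$')+0=0+0=0
L[12]='o': occ=1, LF[12]=C('o')+1=1+1=2
L[13]='t': occ=3, LF[13]=C('t')+3=8+3=11
L[14]='s': occ=1, LF[14]=C('s')+1=6+1=7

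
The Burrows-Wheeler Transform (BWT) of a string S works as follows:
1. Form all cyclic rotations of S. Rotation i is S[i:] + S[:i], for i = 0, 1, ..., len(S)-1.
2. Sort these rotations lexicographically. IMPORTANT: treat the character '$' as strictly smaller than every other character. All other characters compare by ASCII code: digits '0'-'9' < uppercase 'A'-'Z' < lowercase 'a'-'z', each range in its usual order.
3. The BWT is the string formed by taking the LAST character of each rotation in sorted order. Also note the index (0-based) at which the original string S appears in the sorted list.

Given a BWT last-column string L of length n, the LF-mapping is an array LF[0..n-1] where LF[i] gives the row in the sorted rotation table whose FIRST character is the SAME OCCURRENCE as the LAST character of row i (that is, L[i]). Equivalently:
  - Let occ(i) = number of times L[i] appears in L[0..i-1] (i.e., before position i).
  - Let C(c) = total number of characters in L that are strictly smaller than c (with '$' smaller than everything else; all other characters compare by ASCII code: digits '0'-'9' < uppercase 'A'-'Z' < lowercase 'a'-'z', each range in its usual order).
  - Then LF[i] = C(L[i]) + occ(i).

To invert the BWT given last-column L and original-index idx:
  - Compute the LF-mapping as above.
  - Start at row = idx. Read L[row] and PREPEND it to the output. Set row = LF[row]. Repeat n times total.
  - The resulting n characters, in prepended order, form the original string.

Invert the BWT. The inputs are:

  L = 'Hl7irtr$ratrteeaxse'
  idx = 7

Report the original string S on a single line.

LF mapping: 2 9 1 8 10 15 11 0 12 3 16 13 17 5 6 4 18 14 7
Walk LF starting at row 7, prepending L[row]:
  step 1: row=7, L[7]='$', prepend. Next row=LF[7]=0
  step 2: row=0, L[0]='H', prepend. Next row=LF[0]=2
  step 3: row=2, L[2]='7', prepend. Next row=LF[2]=1
  step 4: row=1, L[1]='l', prepend. Next row=LF[1]=9
  step 5: row=9, L[9]='a', prepend. Next row=LF[9]=3
  step 6: row=3, L[3]='i', prepend. Next row=LF[3]=8
  step 7: row=8, L[8]='r', prepend. Next row=LF[8]=12
  step 8: row=12, L[12]='t', prepend. Next row=LF[12]=17
  step 9: row=17, L[17]='s', prepend. Next row=LF[17]=14
  step 10: row=14, L[14]='e', prepend. Next row=LF[14]=6
  step 11: row=6, L[6]='r', prepend. Next row=LF[6]=11
  step 12: row=11, L[11]='r', prepend. Next row=LF[11]=13
  step 13: row=13, L[13]='e', prepend. Next row=LF[13]=5
  step 14: row=5, L[5]='t', prepend. Next row=LF[5]=15
  step 15: row=15, L[15]='a', prepend. Next row=LF[15]=4
  step 16: row=4, L[4]='r', prepend. Next row=LF[4]=10
  step 17: row=10, L[10]='t', prepend. Next row=LF[10]=16
  step 18: row=16, L[16]='x', prepend. Next row=LF[16]=18
  step 19: row=18, L[18]='e', prepend. Next row=LF[18]=7
Reversed output: extraterrestrial7H$

Answer: extraterrestrial7H$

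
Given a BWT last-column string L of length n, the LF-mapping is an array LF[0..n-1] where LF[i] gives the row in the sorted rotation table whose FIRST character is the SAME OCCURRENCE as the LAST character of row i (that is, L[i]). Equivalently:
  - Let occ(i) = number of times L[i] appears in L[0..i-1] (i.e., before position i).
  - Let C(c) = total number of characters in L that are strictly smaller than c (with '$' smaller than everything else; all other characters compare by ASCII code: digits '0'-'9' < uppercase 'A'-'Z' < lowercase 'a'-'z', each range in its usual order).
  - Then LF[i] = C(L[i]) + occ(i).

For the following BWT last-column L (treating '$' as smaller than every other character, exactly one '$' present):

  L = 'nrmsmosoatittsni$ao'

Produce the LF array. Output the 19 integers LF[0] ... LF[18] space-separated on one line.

Char counts: '$':1, 'a':2, 'i':2, 'm':2, 'n':2, 'o':3, 'r':1, 's':3, 't':3
C (first-col start): C('$')=0, C('a')=1, C('i')=3, C('m')=5, C('n')=7, C('o')=9, C('r')=12, C('s')=13, C('t')=16
L[0]='n': occ=0, LF[0]=C('n')+0=7+0=7
L[1]='r': occ=0, LF[1]=C('r')+0=12+0=12
L[2]='m': occ=0, LF[2]=C('m')+0=5+0=5
L[3]='s': occ=0, LF[3]=C('s')+0=13+0=13
L[4]='m': occ=1, LF[4]=C('m')+1=5+1=6
L[5]='o': occ=0, LF[5]=C('o')+0=9+0=9
L[6]='s': occ=1, LF[6]=C('s')+1=13+1=14
L[7]='o': occ=1, LF[7]=C('o')+1=9+1=10
L[8]='a': occ=0, LF[8]=C('a')+0=1+0=1
L[9]='t': occ=0, LF[9]=C('t')+0=16+0=16
L[10]='i': occ=0, LF[10]=C('i')+0=3+0=3
L[11]='t': occ=1, LF[11]=C('t')+1=16+1=17
L[12]='t': occ=2, LF[12]=C('t')+2=16+2=18
L[13]='s': occ=2, LF[13]=C('s')+2=13+2=15
L[14]='n': occ=1, LF[14]=C('n')+1=7+1=8
L[15]='i': occ=1, LF[15]=C('i')+1=3+1=4
L[16]='$': occ=0, LF[16]=C('$')+0=0+0=0
L[17]='a': occ=1, LF[17]=C('a')+1=1+1=2
L[18]='o': occ=2, LF[18]=C('o')+2=9+2=11

Answer: 7 12 5 13 6 9 14 10 1 16 3 17 18 15 8 4 0 2 11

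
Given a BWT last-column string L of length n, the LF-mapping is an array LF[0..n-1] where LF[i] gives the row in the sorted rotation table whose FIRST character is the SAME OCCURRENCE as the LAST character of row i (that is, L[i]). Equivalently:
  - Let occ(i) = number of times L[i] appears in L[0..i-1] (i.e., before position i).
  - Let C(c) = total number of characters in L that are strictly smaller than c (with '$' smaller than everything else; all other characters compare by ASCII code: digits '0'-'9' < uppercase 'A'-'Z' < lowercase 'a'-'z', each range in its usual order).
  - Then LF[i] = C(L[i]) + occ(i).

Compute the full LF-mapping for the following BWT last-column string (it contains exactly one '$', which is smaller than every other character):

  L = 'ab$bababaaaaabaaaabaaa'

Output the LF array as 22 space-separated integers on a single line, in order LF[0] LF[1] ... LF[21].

Answer: 1 16 0 17 2 18 3 19 4 5 6 7 8 20 9 10 11 12 21 13 14 15

Derivation:
Char counts: '$':1, 'a':15, 'b':6
C (first-col start): C('$')=0, C('a')=1, C('b')=16
L[0]='a': occ=0, LF[0]=C('a')+0=1+0=1
L[1]='b': occ=0, LF[1]=C('b')+0=16+0=16
L[2]='$': occ=0, LF[2]=C('$')+0=0+0=0
L[3]='b': occ=1, LF[3]=C('b')+1=16+1=17
L[4]='a': occ=1, LF[4]=C('a')+1=1+1=2
L[5]='b': occ=2, LF[5]=C('b')+2=16+2=18
L[6]='a': occ=2, LF[6]=C('a')+2=1+2=3
L[7]='b': occ=3, LF[7]=C('b')+3=16+3=19
L[8]='a': occ=3, LF[8]=C('a')+3=1+3=4
L[9]='a': occ=4, LF[9]=C('a')+4=1+4=5
L[10]='a': occ=5, LF[10]=C('a')+5=1+5=6
L[11]='a': occ=6, LF[11]=C('a')+6=1+6=7
L[12]='a': occ=7, LF[12]=C('a')+7=1+7=8
L[13]='b': occ=4, LF[13]=C('b')+4=16+4=20
L[14]='a': occ=8, LF[14]=C('a')+8=1+8=9
L[15]='a': occ=9, LF[15]=C('a')+9=1+9=10
L[16]='a': occ=10, LF[16]=C('a')+10=1+10=11
L[17]='a': occ=11, LF[17]=C('a')+11=1+11=12
L[18]='b': occ=5, LF[18]=C('b')+5=16+5=21
L[19]='a': occ=12, LF[19]=C('a')+12=1+12=13
L[20]='a': occ=13, LF[20]=C('a')+13=1+13=14
L[21]='a': occ=14, LF[21]=C('a')+14=1+14=15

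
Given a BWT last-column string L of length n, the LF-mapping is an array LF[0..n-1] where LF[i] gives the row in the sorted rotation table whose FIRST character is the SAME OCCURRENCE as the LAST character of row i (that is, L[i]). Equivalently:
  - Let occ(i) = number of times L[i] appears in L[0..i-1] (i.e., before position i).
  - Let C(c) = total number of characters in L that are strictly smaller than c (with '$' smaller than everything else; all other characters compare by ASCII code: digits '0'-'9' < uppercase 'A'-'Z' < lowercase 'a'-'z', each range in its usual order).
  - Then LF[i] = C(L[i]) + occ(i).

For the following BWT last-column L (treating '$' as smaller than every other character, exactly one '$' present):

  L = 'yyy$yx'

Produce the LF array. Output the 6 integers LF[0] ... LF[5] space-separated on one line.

Answer: 2 3 4 0 5 1

Derivation:
Char counts: '$':1, 'x':1, 'y':4
C (first-col start): C('$')=0, C('x')=1, C('y')=2
L[0]='y': occ=0, LF[0]=C('y')+0=2+0=2
L[1]='y': occ=1, LF[1]=C('y')+1=2+1=3
L[2]='y': occ=2, LF[2]=C('y')+2=2+2=4
L[3]='$': occ=0, LF[3]=C('$')+0=0+0=0
L[4]='y': occ=3, LF[4]=C('y')+3=2+3=5
L[5]='x': occ=0, LF[5]=C('x')+0=1+0=1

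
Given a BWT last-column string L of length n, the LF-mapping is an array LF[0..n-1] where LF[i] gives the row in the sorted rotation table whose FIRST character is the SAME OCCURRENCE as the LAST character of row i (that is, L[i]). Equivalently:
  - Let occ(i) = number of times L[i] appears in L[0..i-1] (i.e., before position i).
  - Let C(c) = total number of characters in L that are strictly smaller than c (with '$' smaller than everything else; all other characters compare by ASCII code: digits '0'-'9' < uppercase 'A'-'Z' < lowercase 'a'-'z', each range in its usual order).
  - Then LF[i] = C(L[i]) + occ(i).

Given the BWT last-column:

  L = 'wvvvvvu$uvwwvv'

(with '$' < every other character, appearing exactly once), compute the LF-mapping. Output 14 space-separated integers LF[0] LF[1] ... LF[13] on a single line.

Answer: 11 3 4 5 6 7 1 0 2 8 12 13 9 10

Derivation:
Char counts: '$':1, 'u':2, 'v':8, 'w':3
C (first-col start): C('$')=0, C('u')=1, C('v')=3, C('w')=11
L[0]='w': occ=0, LF[0]=C('w')+0=11+0=11
L[1]='v': occ=0, LF[1]=C('v')+0=3+0=3
L[2]='v': occ=1, LF[2]=C('v')+1=3+1=4
L[3]='v': occ=2, LF[3]=C('v')+2=3+2=5
L[4]='v': occ=3, LF[4]=C('v')+3=3+3=6
L[5]='v': occ=4, LF[5]=C('v')+4=3+4=7
L[6]='u': occ=0, LF[6]=C('u')+0=1+0=1
L[7]='$': occ=0, LF[7]=C('$')+0=0+0=0
L[8]='u': occ=1, LF[8]=C('u')+1=1+1=2
L[9]='v': occ=5, LF[9]=C('v')+5=3+5=8
L[10]='w': occ=1, LF[10]=C('w')+1=11+1=12
L[11]='w': occ=2, LF[11]=C('w')+2=11+2=13
L[12]='v': occ=6, LF[12]=C('v')+6=3+6=9
L[13]='v': occ=7, LF[13]=C('v')+7=3+7=10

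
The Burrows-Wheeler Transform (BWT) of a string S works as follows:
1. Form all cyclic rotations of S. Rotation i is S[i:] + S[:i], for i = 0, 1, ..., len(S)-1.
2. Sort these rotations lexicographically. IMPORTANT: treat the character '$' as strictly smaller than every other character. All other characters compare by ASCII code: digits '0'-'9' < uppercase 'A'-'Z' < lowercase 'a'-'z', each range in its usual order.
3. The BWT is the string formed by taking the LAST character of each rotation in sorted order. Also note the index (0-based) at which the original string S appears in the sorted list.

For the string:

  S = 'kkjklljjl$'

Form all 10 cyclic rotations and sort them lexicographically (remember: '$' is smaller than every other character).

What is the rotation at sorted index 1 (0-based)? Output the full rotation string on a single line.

All 10 rotations (rotation i = S[i:]+S[:i]):
  rot[0] = kkjklljjl$
  rot[1] = kjklljjl$k
  rot[2] = jklljjl$kk
  rot[3] = klljjl$kkj
  rot[4] = lljjl$kkjk
  rot[5] = ljjl$kkjkl
  rot[6] = jjl$kkjkll
  rot[7] = jl$kkjkllj
  rot[8] = l$kkjklljj
  rot[9] = $kkjklljjl
Sorted (with $ < everything):
  sorted[0] = $kkjklljjl
  sorted[1] = jjl$kkjkll
  sorted[2] = jklljjl$kk
  sorted[3] = jl$kkjkllj
  sorted[4] = kjklljjl$k
  sorted[5] = kkjklljjl$
  sorted[6] = klljjl$kkj
  sorted[7] = l$kkjklljj
  sorted[8] = ljjl$kkjkl
  sorted[9] = lljjl$kkjk
sorted[1] = jjl$kkjkll

Answer: jjl$kkjkll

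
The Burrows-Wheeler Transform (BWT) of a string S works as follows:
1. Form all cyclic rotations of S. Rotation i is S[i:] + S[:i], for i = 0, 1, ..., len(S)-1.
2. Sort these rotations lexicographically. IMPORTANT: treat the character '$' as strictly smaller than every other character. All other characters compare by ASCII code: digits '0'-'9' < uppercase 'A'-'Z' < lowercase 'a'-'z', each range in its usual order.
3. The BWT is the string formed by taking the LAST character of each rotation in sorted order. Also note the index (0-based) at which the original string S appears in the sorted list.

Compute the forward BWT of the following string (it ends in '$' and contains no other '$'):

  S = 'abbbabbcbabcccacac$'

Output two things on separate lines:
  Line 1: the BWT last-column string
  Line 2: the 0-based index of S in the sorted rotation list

All 19 rotations (rotation i = S[i:]+S[:i]):
  rot[0] = abbbabbcbabcccacac$
  rot[1] = bbbabbcbabcccacac$a
  rot[2] = bbabbcbabcccacac$ab
  rot[3] = babbcbabcccacac$abb
  rot[4] = abbcbabcccacac$abbb
  rot[5] = bbcbabcccacac$abbba
  rot[6] = bcbabcccacac$abbbab
  rot[7] = cbabcccacac$abbbabb
  rot[8] = babcccacac$abbbabbc
  rot[9] = abcccacac$abbbabbcb
  rot[10] = bcccacac$abbbabbcba
  rot[11] = cccacac$abbbabbcbab
  rot[12] = ccacac$abbbabbcbabc
  rot[13] = cacac$abbbabbcbabcc
  rot[14] = acac$abbbabbcbabccc
  rot[15] = cac$abbbabbcbabccca
  rot[16] = ac$abbbabbcbabcccac
  rot[17] = c$abbbabbcbabcccaca
  rot[18] = $abbbabbcbabcccacac
Sorted (with $ < everything):
  sorted[0] = $abbbabbcbabcccacac  (last char: 'c')
  sorted[1] = abbbabbcbabcccacac$  (last char: '$')
  sorted[2] = abbcbabcccacac$abbb  (last char: 'b')
  sorted[3] = abcccacac$abbbabbcb  (last char: 'b')
  sorted[4] = ac$abbbabbcbabcccac  (last char: 'c')
  sorted[5] = acac$abbbabbcbabccc  (last char: 'c')
  sorted[6] = babbcbabcccacac$abb  (last char: 'b')
  sorted[7] = babcccacac$abbbabbc  (last char: 'c')
  sorted[8] = bbabbcbabcccacac$ab  (last char: 'b')
  sorted[9] = bbbabbcbabcccacac$a  (last char: 'a')
  sorted[10] = bbcbabcccacac$abbba  (last char: 'a')
  sorted[11] = bcbabcccacac$abbbab  (last char: 'b')
  sorted[12] = bcccacac$abbbabbcba  (last char: 'a')
  sorted[13] = c$abbbabbcbabcccaca  (last char: 'a')
  sorted[14] = cac$abbbabbcbabccca  (last char: 'a')
  sorted[15] = cacac$abbbabbcbabcc  (last char: 'c')
  sorted[16] = cbabcccacac$abbbabb  (last char: 'b')
  sorted[17] = ccacac$abbbabbcbabc  (last char: 'c')
  sorted[18] = cccacac$abbbabbcbab  (last char: 'b')
Last column: c$bbccbcbaabaaacbcb
Original string S is at sorted index 1

Answer: c$bbccbcbaabaaacbcb
1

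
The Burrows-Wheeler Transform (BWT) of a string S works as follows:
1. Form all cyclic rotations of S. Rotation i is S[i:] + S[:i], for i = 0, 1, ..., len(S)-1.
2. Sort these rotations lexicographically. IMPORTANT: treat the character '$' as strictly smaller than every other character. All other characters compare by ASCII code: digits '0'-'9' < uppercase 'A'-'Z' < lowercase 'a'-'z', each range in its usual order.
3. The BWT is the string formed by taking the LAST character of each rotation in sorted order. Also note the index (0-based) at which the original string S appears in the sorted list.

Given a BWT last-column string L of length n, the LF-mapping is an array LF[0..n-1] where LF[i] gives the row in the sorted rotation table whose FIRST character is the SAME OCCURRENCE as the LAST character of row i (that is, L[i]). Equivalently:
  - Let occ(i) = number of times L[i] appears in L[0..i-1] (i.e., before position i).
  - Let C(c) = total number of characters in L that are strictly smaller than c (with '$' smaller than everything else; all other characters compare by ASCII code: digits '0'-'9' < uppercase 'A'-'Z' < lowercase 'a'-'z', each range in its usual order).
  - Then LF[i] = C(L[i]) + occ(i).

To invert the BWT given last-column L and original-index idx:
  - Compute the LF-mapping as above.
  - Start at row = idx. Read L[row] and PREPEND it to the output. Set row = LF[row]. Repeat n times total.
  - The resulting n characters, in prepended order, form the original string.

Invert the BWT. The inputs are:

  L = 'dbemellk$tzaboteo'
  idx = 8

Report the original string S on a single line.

Answer: kettlebamboozled$

Derivation:
LF mapping: 4 2 5 11 6 9 10 8 0 14 16 1 3 12 15 7 13
Walk LF starting at row 8, prepending L[row]:
  step 1: row=8, L[8]='$', prepend. Next row=LF[8]=0
  step 2: row=0, L[0]='d', prepend. Next row=LF[0]=4
  step 3: row=4, L[4]='e', prepend. Next row=LF[4]=6
  step 4: row=6, L[6]='l', prepend. Next row=LF[6]=10
  step 5: row=10, L[10]='z', prepend. Next row=LF[10]=16
  step 6: row=16, L[16]='o', prepend. Next row=LF[16]=13
  step 7: row=13, L[13]='o', prepend. Next row=LF[13]=12
  step 8: row=12, L[12]='b', prepend. Next row=LF[12]=3
  step 9: row=3, L[3]='m', prepend. Next row=LF[3]=11
  step 10: row=11, L[11]='a', prepend. Next row=LF[11]=1
  step 11: row=1, L[1]='b', prepend. Next row=LF[1]=2
  step 12: row=2, L[2]='e', prepend. Next row=LF[2]=5
  step 13: row=5, L[5]='l', prepend. Next row=LF[5]=9
  step 14: row=9, L[9]='t', prepend. Next row=LF[9]=14
  step 15: row=14, L[14]='t', prepend. Next row=LF[14]=15
  step 16: row=15, L[15]='e', prepend. Next row=LF[15]=7
  step 17: row=7, L[7]='k', prepend. Next row=LF[7]=8
Reversed output: kettlebamboozled$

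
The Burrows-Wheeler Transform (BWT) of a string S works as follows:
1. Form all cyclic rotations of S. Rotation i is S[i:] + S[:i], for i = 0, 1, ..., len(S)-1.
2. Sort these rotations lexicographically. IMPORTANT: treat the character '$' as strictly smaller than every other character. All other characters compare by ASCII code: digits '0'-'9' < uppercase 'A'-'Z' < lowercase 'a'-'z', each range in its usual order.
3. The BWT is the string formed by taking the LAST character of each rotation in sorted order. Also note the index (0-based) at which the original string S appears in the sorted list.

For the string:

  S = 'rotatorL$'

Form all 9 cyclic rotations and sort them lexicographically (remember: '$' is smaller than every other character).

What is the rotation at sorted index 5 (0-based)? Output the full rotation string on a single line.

All 9 rotations (rotation i = S[i:]+S[:i]):
  rot[0] = rotatorL$
  rot[1] = otatorL$r
  rot[2] = tatorL$ro
  rot[3] = atorL$rot
  rot[4] = torL$rota
  rot[5] = orL$rotat
  rot[6] = rL$rotato
  rot[7] = L$rotator
  rot[8] = $rotatorL
Sorted (with $ < everything):
  sorted[0] = $rotatorL
  sorted[1] = L$rotator
  sorted[2] = atorL$rot
  sorted[3] = orL$rotat
  sorted[4] = otatorL$r
  sorted[5] = rL$rotato
  sorted[6] = rotatorL$
  sorted[7] = tatorL$ro
  sorted[8] = torL$rota
sorted[5] = rL$rotato

Answer: rL$rotato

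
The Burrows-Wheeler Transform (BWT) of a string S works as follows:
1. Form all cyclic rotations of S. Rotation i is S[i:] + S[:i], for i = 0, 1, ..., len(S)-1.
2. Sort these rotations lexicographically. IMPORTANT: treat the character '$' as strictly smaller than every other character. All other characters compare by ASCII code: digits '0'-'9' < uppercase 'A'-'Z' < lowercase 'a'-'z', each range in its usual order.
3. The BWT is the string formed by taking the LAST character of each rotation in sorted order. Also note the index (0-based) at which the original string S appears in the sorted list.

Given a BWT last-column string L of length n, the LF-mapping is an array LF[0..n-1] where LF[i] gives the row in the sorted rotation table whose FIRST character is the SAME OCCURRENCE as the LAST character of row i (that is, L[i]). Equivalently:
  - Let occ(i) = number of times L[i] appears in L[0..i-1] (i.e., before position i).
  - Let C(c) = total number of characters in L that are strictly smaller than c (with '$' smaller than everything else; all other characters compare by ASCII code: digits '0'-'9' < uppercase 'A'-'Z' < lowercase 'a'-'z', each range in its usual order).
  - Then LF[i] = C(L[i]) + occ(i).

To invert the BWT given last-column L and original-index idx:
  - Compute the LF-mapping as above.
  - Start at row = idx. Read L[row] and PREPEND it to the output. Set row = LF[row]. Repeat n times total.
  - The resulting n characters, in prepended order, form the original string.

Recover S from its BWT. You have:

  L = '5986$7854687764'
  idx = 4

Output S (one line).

LF mapping: 3 14 11 5 0 8 12 4 1 6 13 9 10 7 2
Walk LF starting at row 4, prepending L[row]:
  step 1: row=4, L[4]='$', prepend. Next row=LF[4]=0
  step 2: row=0, L[0]='5', prepend. Next row=LF[0]=3
  step 3: row=3, L[3]='6', prepend. Next row=LF[3]=5
  step 4: row=5, L[5]='7', prepend. Next row=LF[5]=8
  step 5: row=8, L[8]='4', prepend. Next row=LF[8]=1
  step 6: row=1, L[1]='9', prepend. Next row=LF[1]=14
  step 7: row=14, L[14]='4', prepend. Next row=LF[14]=2
  step 8: row=2, L[2]='8', prepend. Next row=LF[2]=11
  step 9: row=11, L[11]='7', prepend. Next row=LF[11]=9
  step 10: row=9, L[9]='6', prepend. Next row=LF[9]=6
  step 11: row=6, L[6]='8', prepend. Next row=LF[6]=12
  step 12: row=12, L[12]='7', prepend. Next row=LF[12]=10
  step 13: row=10, L[10]='8', prepend. Next row=LF[10]=13
  step 14: row=13, L[13]='6', prepend. Next row=LF[13]=7
  step 15: row=7, L[7]='5', prepend. Next row=LF[7]=4
Reversed output: 56878678494765$

Answer: 56878678494765$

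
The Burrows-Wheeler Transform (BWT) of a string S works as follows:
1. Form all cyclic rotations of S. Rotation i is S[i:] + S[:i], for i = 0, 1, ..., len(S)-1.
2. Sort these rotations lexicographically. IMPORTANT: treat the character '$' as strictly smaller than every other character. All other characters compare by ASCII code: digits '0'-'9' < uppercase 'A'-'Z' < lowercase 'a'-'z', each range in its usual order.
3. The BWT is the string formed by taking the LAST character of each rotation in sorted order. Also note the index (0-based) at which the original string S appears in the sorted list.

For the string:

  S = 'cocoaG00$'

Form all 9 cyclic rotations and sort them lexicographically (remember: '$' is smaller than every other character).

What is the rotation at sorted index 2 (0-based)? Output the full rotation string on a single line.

Answer: 00$cocoaG

Derivation:
All 9 rotations (rotation i = S[i:]+S[:i]):
  rot[0] = cocoaG00$
  rot[1] = ocoaG00$c
  rot[2] = coaG00$co
  rot[3] = oaG00$coc
  rot[4] = aG00$coco
  rot[5] = G00$cocoa
  rot[6] = 00$cocoaG
  rot[7] = 0$cocoaG0
  rot[8] = $cocoaG00
Sorted (with $ < everything):
  sorted[0] = $cocoaG00
  sorted[1] = 0$cocoaG0
  sorted[2] = 00$cocoaG
  sorted[3] = G00$cocoa
  sorted[4] = aG00$coco
  sorted[5] = coaG00$co
  sorted[6] = cocoaG00$
  sorted[7] = oaG00$coc
  sorted[8] = ocoaG00$c
sorted[2] = 00$cocoaG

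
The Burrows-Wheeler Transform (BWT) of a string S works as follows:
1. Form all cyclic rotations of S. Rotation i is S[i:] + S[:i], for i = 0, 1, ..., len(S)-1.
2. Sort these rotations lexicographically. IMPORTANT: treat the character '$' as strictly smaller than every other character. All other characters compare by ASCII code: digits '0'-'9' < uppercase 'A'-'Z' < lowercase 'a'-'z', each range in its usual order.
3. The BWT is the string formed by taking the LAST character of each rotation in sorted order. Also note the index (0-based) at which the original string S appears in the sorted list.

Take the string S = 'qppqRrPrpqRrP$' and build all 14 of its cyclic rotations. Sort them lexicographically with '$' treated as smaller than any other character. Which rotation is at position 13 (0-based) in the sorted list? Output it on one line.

Answer: rpqRrP$qppqRrP

Derivation:
All 14 rotations (rotation i = S[i:]+S[:i]):
  rot[0] = qppqRrPrpqRrP$
  rot[1] = ppqRrPrpqRrP$q
  rot[2] = pqRrPrpqRrP$qp
  rot[3] = qRrPrpqRrP$qpp
  rot[4] = RrPrpqRrP$qppq
  rot[5] = rPrpqRrP$qppqR
  rot[6] = PrpqRrP$qppqRr
  rot[7] = rpqRrP$qppqRrP
  rot[8] = pqRrP$qppqRrPr
  rot[9] = qRrP$qppqRrPrp
  rot[10] = RrP$qppqRrPrpq
  rot[11] = rP$qppqRrPrpqR
  rot[12] = P$qppqRrPrpqRr
  rot[13] = $qppqRrPrpqRrP
Sorted (with $ < everything):
  sorted[0] = $qppqRrPrpqRrP
  sorted[1] = P$qppqRrPrpqRr
  sorted[2] = PrpqRrP$qppqRr
  sorted[3] = RrP$qppqRrPrpq
  sorted[4] = RrPrpqRrP$qppq
  sorted[5] = ppqRrPrpqRrP$q
  sorted[6] = pqRrP$qppqRrPr
  sorted[7] = pqRrPrpqRrP$qp
  sorted[8] = qRrP$qppqRrPrp
  sorted[9] = qRrPrpqRrP$qpp
  sorted[10] = qppqRrPrpqRrP$
  sorted[11] = rP$qppqRrPrpqR
  sorted[12] = rPrpqRrP$qppqR
  sorted[13] = rpqRrP$qppqRrP
sorted[13] = rpqRrP$qppqRrP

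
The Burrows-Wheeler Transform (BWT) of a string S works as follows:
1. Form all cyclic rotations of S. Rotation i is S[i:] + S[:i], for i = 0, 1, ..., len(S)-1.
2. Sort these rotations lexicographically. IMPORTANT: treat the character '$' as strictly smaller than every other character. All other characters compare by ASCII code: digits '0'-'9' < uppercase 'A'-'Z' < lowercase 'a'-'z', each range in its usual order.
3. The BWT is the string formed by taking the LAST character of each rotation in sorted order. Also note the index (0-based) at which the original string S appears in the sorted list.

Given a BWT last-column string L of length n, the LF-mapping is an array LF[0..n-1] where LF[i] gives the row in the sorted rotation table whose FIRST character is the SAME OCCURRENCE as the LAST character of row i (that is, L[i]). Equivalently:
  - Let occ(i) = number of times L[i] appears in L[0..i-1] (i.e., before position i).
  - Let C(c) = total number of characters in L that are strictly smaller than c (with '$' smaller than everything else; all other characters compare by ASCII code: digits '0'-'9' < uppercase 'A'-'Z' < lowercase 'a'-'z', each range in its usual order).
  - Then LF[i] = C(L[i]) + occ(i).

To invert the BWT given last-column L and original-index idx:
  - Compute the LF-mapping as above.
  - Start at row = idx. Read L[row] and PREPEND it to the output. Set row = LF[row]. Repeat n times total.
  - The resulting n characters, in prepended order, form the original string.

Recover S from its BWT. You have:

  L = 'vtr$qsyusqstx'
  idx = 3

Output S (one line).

Answer: rqutqsstxysv$

Derivation:
LF mapping: 10 7 3 0 1 4 12 9 5 2 6 8 11
Walk LF starting at row 3, prepending L[row]:
  step 1: row=3, L[3]='$', prepend. Next row=LF[3]=0
  step 2: row=0, L[0]='v', prepend. Next row=LF[0]=10
  step 3: row=10, L[10]='s', prepend. Next row=LF[10]=6
  step 4: row=6, L[6]='y', prepend. Next row=LF[6]=12
  step 5: row=12, L[12]='x', prepend. Next row=LF[12]=11
  step 6: row=11, L[11]='t', prepend. Next row=LF[11]=8
  step 7: row=8, L[8]='s', prepend. Next row=LF[8]=5
  step 8: row=5, L[5]='s', prepend. Next row=LF[5]=4
  step 9: row=4, L[4]='q', prepend. Next row=LF[4]=1
  step 10: row=1, L[1]='t', prepend. Next row=LF[1]=7
  step 11: row=7, L[7]='u', prepend. Next row=LF[7]=9
  step 12: row=9, L[9]='q', prepend. Next row=LF[9]=2
  step 13: row=2, L[2]='r', prepend. Next row=LF[2]=3
Reversed output: rqutqsstxysv$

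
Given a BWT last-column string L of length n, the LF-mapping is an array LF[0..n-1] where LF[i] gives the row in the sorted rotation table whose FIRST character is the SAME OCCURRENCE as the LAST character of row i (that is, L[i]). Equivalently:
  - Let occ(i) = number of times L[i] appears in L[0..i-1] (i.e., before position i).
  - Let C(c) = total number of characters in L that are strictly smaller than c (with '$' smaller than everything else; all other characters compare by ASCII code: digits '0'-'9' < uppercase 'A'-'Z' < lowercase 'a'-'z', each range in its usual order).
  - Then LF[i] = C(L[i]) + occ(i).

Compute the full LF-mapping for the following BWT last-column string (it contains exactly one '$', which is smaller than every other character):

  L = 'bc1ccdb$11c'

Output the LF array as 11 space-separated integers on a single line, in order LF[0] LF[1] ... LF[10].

Answer: 4 6 1 7 8 10 5 0 2 3 9

Derivation:
Char counts: '$':1, '1':3, 'b':2, 'c':4, 'd':1
C (first-col start): C('$')=0, C('1')=1, C('b')=4, C('c')=6, C('d')=10
L[0]='b': occ=0, LF[0]=C('b')+0=4+0=4
L[1]='c': occ=0, LF[1]=C('c')+0=6+0=6
L[2]='1': occ=0, LF[2]=C('1')+0=1+0=1
L[3]='c': occ=1, LF[3]=C('c')+1=6+1=7
L[4]='c': occ=2, LF[4]=C('c')+2=6+2=8
L[5]='d': occ=0, LF[5]=C('d')+0=10+0=10
L[6]='b': occ=1, LF[6]=C('b')+1=4+1=5
L[7]='$': occ=0, LF[7]=C('$')+0=0+0=0
L[8]='1': occ=1, LF[8]=C('1')+1=1+1=2
L[9]='1': occ=2, LF[9]=C('1')+2=1+2=3
L[10]='c': occ=3, LF[10]=C('c')+3=6+3=9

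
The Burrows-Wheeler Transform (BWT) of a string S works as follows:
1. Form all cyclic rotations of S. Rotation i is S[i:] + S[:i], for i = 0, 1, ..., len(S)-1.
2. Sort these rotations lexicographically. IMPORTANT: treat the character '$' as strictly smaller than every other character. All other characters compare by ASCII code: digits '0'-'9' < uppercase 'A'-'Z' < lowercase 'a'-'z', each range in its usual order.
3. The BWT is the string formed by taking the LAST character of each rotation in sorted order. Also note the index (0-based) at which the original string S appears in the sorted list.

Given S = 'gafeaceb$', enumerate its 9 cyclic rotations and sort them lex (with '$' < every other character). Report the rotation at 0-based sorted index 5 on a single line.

Answer: eaceb$gaf

Derivation:
All 9 rotations (rotation i = S[i:]+S[:i]):
  rot[0] = gafeaceb$
  rot[1] = afeaceb$g
  rot[2] = feaceb$ga
  rot[3] = eaceb$gaf
  rot[4] = aceb$gafe
  rot[5] = ceb$gafea
  rot[6] = eb$gafeac
  rot[7] = b$gafeace
  rot[8] = $gafeaceb
Sorted (with $ < everything):
  sorted[0] = $gafeaceb
  sorted[1] = aceb$gafe
  sorted[2] = afeaceb$g
  sorted[3] = b$gafeace
  sorted[4] = ceb$gafea
  sorted[5] = eaceb$gaf
  sorted[6] = eb$gafeac
  sorted[7] = feaceb$ga
  sorted[8] = gafeaceb$
sorted[5] = eaceb$gaf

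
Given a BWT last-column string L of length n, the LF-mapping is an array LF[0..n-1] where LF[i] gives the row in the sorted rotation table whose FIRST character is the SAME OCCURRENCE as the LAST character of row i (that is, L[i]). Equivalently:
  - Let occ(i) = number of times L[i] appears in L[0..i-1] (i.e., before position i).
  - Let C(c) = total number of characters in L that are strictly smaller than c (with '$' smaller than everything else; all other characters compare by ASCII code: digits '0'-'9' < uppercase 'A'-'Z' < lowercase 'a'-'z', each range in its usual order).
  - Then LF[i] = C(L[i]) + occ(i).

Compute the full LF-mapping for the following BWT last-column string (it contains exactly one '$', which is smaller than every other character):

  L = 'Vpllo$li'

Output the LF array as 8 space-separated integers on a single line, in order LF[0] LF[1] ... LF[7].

Char counts: '$':1, 'V':1, 'i':1, 'l':3, 'o':1, 'p':1
C (first-col start): C('$')=0, C('V')=1, C('i')=2, C('l')=3, C('o')=6, C('p')=7
L[0]='V': occ=0, LF[0]=C('V')+0=1+0=1
L[1]='p': occ=0, LF[1]=C('p')+0=7+0=7
L[2]='l': occ=0, LF[2]=C('l')+0=3+0=3
L[3]='l': occ=1, LF[3]=C('l')+1=3+1=4
L[4]='o': occ=0, LF[4]=C('o')+0=6+0=6
L[5]='$': occ=0, LF[5]=C('$')+0=0+0=0
L[6]='l': occ=2, LF[6]=C('l')+2=3+2=5
L[7]='i': occ=0, LF[7]=C('i')+0=2+0=2

Answer: 1 7 3 4 6 0 5 2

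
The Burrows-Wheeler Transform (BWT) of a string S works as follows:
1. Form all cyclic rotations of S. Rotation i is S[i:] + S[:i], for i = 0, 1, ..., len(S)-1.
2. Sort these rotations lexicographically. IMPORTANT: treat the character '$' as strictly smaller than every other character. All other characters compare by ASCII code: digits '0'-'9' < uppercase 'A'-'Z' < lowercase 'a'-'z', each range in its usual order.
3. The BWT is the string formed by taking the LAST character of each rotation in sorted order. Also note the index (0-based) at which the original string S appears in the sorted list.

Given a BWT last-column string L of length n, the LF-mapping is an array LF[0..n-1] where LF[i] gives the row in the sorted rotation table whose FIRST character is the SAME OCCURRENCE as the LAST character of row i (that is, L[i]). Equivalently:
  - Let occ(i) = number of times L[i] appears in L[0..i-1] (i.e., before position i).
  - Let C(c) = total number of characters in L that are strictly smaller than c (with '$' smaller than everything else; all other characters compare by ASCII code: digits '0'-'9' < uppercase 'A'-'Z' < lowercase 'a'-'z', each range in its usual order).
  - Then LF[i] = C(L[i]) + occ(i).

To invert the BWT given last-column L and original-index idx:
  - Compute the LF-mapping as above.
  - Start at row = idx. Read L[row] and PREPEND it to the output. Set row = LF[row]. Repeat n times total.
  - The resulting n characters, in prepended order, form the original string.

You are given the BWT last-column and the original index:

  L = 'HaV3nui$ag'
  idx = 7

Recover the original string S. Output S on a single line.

Answer: iguana3VH$

Derivation:
LF mapping: 2 4 3 1 8 9 7 0 5 6
Walk LF starting at row 7, prepending L[row]:
  step 1: row=7, L[7]='$', prepend. Next row=LF[7]=0
  step 2: row=0, L[0]='H', prepend. Next row=LF[0]=2
  step 3: row=2, L[2]='V', prepend. Next row=LF[2]=3
  step 4: row=3, L[3]='3', prepend. Next row=LF[3]=1
  step 5: row=1, L[1]='a', prepend. Next row=LF[1]=4
  step 6: row=4, L[4]='n', prepend. Next row=LF[4]=8
  step 7: row=8, L[8]='a', prepend. Next row=LF[8]=5
  step 8: row=5, L[5]='u', prepend. Next row=LF[5]=9
  step 9: row=9, L[9]='g', prepend. Next row=LF[9]=6
  step 10: row=6, L[6]='i', prepend. Next row=LF[6]=7
Reversed output: iguana3VH$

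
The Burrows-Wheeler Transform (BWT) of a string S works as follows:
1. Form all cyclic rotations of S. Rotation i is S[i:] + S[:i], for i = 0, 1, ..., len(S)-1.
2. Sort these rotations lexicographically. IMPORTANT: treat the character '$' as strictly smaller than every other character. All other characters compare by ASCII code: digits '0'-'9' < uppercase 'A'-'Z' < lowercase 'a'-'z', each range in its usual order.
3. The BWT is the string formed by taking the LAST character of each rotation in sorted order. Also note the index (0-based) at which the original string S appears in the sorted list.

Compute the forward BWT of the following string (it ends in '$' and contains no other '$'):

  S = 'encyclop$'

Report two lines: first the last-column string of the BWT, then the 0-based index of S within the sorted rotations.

All 9 rotations (rotation i = S[i:]+S[:i]):
  rot[0] = encyclop$
  rot[1] = ncyclop$e
  rot[2] = cyclop$en
  rot[3] = yclop$enc
  rot[4] = clop$ency
  rot[5] = lop$encyc
  rot[6] = op$encycl
  rot[7] = p$encyclo
  rot[8] = $encyclop
Sorted (with $ < everything):
  sorted[0] = $encyclop  (last char: 'p')
  sorted[1] = clop$ency  (last char: 'y')
  sorted[2] = cyclop$en  (last char: 'n')
  sorted[3] = encyclop$  (last char: '$')
  sorted[4] = lop$encyc  (last char: 'c')
  sorted[5] = ncyclop$e  (last char: 'e')
  sorted[6] = op$encycl  (last char: 'l')
  sorted[7] = p$encyclo  (last char: 'o')
  sorted[8] = yclop$enc  (last char: 'c')
Last column: pyn$celoc
Original string S is at sorted index 3

Answer: pyn$celoc
3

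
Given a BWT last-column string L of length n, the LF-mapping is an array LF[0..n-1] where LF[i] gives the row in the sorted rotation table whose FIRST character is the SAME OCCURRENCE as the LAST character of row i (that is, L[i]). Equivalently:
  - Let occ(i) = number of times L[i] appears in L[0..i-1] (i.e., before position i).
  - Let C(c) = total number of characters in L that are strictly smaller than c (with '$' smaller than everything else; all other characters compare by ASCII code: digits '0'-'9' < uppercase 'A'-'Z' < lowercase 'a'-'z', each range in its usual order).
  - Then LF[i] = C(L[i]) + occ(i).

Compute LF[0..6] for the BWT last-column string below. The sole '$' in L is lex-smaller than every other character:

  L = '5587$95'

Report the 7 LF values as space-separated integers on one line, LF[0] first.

Char counts: '$':1, '5':3, '7':1, '8':1, '9':1
C (first-col start): C('$')=0, C('5')=1, C('7')=4, C('8')=5, C('9')=6
L[0]='5': occ=0, LF[0]=C('5')+0=1+0=1
L[1]='5': occ=1, LF[1]=C('5')+1=1+1=2
L[2]='8': occ=0, LF[2]=C('8')+0=5+0=5
L[3]='7': occ=0, LF[3]=C('7')+0=4+0=4
L[4]='$': occ=0, LF[4]=C('$')+0=0+0=0
L[5]='9': occ=0, LF[5]=C('9')+0=6+0=6
L[6]='5': occ=2, LF[6]=C('5')+2=1+2=3

Answer: 1 2 5 4 0 6 3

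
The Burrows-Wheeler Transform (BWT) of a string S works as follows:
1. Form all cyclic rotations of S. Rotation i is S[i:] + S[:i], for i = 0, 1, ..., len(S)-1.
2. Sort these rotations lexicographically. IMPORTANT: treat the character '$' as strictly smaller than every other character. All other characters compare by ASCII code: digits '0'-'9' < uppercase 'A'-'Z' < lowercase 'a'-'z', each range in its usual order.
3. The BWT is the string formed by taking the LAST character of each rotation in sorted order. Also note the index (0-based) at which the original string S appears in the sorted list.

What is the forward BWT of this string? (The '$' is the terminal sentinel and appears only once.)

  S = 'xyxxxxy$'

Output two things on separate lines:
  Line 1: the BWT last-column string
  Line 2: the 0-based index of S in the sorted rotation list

All 8 rotations (rotation i = S[i:]+S[:i]):
  rot[0] = xyxxxxy$
  rot[1] = yxxxxy$x
  rot[2] = xxxxy$xy
  rot[3] = xxxy$xyx
  rot[4] = xxy$xyxx
  rot[5] = xy$xyxxx
  rot[6] = y$xyxxxx
  rot[7] = $xyxxxxy
Sorted (with $ < everything):
  sorted[0] = $xyxxxxy  (last char: 'y')
  sorted[1] = xxxxy$xy  (last char: 'y')
  sorted[2] = xxxy$xyx  (last char: 'x')
  sorted[3] = xxy$xyxx  (last char: 'x')
  sorted[4] = xy$xyxxx  (last char: 'x')
  sorted[5] = xyxxxxy$  (last char: '$')
  sorted[6] = y$xyxxxx  (last char: 'x')
  sorted[7] = yxxxxy$x  (last char: 'x')
Last column: yyxxx$xx
Original string S is at sorted index 5

Answer: yyxxx$xx
5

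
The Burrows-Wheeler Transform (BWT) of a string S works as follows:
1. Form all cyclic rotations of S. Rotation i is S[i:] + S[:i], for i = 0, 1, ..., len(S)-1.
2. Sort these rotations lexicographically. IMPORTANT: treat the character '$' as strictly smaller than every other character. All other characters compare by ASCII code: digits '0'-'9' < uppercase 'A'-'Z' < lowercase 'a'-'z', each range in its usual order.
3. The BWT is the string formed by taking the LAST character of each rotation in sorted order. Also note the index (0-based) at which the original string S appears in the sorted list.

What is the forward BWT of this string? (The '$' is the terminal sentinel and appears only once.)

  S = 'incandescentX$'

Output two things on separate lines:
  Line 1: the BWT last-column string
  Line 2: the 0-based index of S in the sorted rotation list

All 14 rotations (rotation i = S[i:]+S[:i]):
  rot[0] = incandescentX$
  rot[1] = ncandescentX$i
  rot[2] = candescentX$in
  rot[3] = andescentX$inc
  rot[4] = ndescentX$inca
  rot[5] = descentX$incan
  rot[6] = escentX$incand
  rot[7] = scentX$incande
  rot[8] = centX$incandes
  rot[9] = entX$incandesc
  rot[10] = ntX$incandesce
  rot[11] = tX$incandescen
  rot[12] = X$incandescent
  rot[13] = $incandescentX
Sorted (with $ < everything):
  sorted[0] = $incandescentX  (last char: 'X')
  sorted[1] = X$incandescent  (last char: 't')
  sorted[2] = andescentX$inc  (last char: 'c')
  sorted[3] = candescentX$in  (last char: 'n')
  sorted[4] = centX$incandes  (last char: 's')
  sorted[5] = descentX$incan  (last char: 'n')
  sorted[6] = entX$incandesc  (last char: 'c')
  sorted[7] = escentX$incand  (last char: 'd')
  sorted[8] = incandescentX$  (last char: '$')
  sorted[9] = ncandescentX$i  (last char: 'i')
  sorted[10] = ndescentX$inca  (last char: 'a')
  sorted[11] = ntX$incandesce  (last char: 'e')
  sorted[12] = scentX$incande  (last char: 'e')
  sorted[13] = tX$incandescen  (last char: 'n')
Last column: Xtcnsncd$iaeen
Original string S is at sorted index 8

Answer: Xtcnsncd$iaeen
8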